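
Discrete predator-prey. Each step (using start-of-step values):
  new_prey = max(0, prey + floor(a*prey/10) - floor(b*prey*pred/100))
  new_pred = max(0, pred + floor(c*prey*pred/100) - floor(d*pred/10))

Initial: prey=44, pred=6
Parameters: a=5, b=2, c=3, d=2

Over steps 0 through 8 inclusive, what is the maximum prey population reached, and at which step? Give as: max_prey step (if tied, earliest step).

Step 1: prey: 44+22-5=61; pred: 6+7-1=12
Step 2: prey: 61+30-14=77; pred: 12+21-2=31
Step 3: prey: 77+38-47=68; pred: 31+71-6=96
Step 4: prey: 68+34-130=0; pred: 96+195-19=272
Step 5: prey: 0+0-0=0; pred: 272+0-54=218
Step 6: prey: 0+0-0=0; pred: 218+0-43=175
Step 7: prey: 0+0-0=0; pred: 175+0-35=140
Step 8: prey: 0+0-0=0; pred: 140+0-28=112
Max prey = 77 at step 2

Answer: 77 2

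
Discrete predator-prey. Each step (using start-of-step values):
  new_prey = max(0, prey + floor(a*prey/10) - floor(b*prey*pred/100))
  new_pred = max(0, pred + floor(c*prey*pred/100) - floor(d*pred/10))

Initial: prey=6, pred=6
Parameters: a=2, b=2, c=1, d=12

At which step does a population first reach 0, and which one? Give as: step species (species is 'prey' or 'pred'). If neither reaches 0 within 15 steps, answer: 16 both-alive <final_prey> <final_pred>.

Step 1: prey: 6+1-0=7; pred: 6+0-7=0
First extinction: pred at step 1

Answer: 1 pred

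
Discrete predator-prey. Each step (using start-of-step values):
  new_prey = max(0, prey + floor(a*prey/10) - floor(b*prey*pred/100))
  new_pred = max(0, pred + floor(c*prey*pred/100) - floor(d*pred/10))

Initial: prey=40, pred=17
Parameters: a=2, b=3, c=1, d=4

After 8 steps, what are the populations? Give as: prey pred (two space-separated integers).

Answer: 16 2

Derivation:
Step 1: prey: 40+8-20=28; pred: 17+6-6=17
Step 2: prey: 28+5-14=19; pred: 17+4-6=15
Step 3: prey: 19+3-8=14; pred: 15+2-6=11
Step 4: prey: 14+2-4=12; pred: 11+1-4=8
Step 5: prey: 12+2-2=12; pred: 8+0-3=5
Step 6: prey: 12+2-1=13; pred: 5+0-2=3
Step 7: prey: 13+2-1=14; pred: 3+0-1=2
Step 8: prey: 14+2-0=16; pred: 2+0-0=2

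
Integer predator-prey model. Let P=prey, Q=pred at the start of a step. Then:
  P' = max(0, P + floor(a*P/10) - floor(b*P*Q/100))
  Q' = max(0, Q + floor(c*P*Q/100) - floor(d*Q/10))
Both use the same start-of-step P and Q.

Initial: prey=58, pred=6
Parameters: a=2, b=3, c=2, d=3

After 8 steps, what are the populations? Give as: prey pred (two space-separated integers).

Answer: 0 14

Derivation:
Step 1: prey: 58+11-10=59; pred: 6+6-1=11
Step 2: prey: 59+11-19=51; pred: 11+12-3=20
Step 3: prey: 51+10-30=31; pred: 20+20-6=34
Step 4: prey: 31+6-31=6; pred: 34+21-10=45
Step 5: prey: 6+1-8=0; pred: 45+5-13=37
Step 6: prey: 0+0-0=0; pred: 37+0-11=26
Step 7: prey: 0+0-0=0; pred: 26+0-7=19
Step 8: prey: 0+0-0=0; pred: 19+0-5=14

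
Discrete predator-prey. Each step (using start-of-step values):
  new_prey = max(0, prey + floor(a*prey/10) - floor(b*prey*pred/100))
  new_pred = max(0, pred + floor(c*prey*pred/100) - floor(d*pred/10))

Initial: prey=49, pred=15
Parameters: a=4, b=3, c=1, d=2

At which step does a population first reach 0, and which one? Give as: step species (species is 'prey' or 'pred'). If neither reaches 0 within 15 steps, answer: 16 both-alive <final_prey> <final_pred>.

Step 1: prey: 49+19-22=46; pred: 15+7-3=19
Step 2: prey: 46+18-26=38; pred: 19+8-3=24
Step 3: prey: 38+15-27=26; pred: 24+9-4=29
Step 4: prey: 26+10-22=14; pred: 29+7-5=31
Step 5: prey: 14+5-13=6; pred: 31+4-6=29
Step 6: prey: 6+2-5=3; pred: 29+1-5=25
Step 7: prey: 3+1-2=2; pred: 25+0-5=20
Step 8: prey: 2+0-1=1; pred: 20+0-4=16
Step 9: prey: 1+0-0=1; pred: 16+0-3=13
Step 10: prey: 1+0-0=1; pred: 13+0-2=11
Step 11: prey: 1+0-0=1; pred: 11+0-2=9
Step 12: prey: 1+0-0=1; pred: 9+0-1=8
Step 13: prey: 1+0-0=1; pred: 8+0-1=7
Step 14: prey: 1+0-0=1; pred: 7+0-1=6
Step 15: prey: 1+0-0=1; pred: 6+0-1=5
No extinction within 15 steps

Answer: 16 both-alive 1 5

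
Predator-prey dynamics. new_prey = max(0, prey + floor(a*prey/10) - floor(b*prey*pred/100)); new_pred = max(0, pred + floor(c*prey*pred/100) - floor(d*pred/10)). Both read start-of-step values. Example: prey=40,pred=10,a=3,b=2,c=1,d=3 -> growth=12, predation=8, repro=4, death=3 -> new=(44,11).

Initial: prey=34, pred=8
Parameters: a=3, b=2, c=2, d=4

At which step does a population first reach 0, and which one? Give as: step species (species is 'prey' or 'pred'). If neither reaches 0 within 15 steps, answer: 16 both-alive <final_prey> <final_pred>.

Answer: 16 both-alive 1 2

Derivation:
Step 1: prey: 34+10-5=39; pred: 8+5-3=10
Step 2: prey: 39+11-7=43; pred: 10+7-4=13
Step 3: prey: 43+12-11=44; pred: 13+11-5=19
Step 4: prey: 44+13-16=41; pred: 19+16-7=28
Step 5: prey: 41+12-22=31; pred: 28+22-11=39
Step 6: prey: 31+9-24=16; pred: 39+24-15=48
Step 7: prey: 16+4-15=5; pred: 48+15-19=44
Step 8: prey: 5+1-4=2; pred: 44+4-17=31
Step 9: prey: 2+0-1=1; pred: 31+1-12=20
Step 10: prey: 1+0-0=1; pred: 20+0-8=12
Step 11: prey: 1+0-0=1; pred: 12+0-4=8
Step 12: prey: 1+0-0=1; pred: 8+0-3=5
Step 13: prey: 1+0-0=1; pred: 5+0-2=3
Step 14: prey: 1+0-0=1; pred: 3+0-1=2
Step 15: prey: 1+0-0=1; pred: 2+0-0=2
No extinction within 15 steps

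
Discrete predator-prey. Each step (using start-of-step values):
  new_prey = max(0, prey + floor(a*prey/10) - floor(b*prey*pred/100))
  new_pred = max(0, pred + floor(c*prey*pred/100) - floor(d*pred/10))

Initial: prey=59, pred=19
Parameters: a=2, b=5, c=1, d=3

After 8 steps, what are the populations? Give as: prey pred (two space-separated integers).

Step 1: prey: 59+11-56=14; pred: 19+11-5=25
Step 2: prey: 14+2-17=0; pred: 25+3-7=21
Step 3: prey: 0+0-0=0; pred: 21+0-6=15
Step 4: prey: 0+0-0=0; pred: 15+0-4=11
Step 5: prey: 0+0-0=0; pred: 11+0-3=8
Step 6: prey: 0+0-0=0; pred: 8+0-2=6
Step 7: prey: 0+0-0=0; pred: 6+0-1=5
Step 8: prey: 0+0-0=0; pred: 5+0-1=4

Answer: 0 4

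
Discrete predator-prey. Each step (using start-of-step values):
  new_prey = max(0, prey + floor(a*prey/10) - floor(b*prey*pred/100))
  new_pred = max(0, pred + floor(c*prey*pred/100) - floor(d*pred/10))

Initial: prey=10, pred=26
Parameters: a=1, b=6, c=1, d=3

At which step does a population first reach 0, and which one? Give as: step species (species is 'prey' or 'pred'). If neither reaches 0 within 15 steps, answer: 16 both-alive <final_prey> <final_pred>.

Answer: 1 prey

Derivation:
Step 1: prey: 10+1-15=0; pred: 26+2-7=21
First extinction: prey at step 1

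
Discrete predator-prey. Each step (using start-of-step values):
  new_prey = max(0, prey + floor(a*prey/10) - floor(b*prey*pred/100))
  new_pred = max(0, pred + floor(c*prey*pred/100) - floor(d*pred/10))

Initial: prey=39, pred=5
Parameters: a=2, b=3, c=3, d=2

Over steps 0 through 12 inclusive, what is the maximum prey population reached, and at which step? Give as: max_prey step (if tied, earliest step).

Answer: 41 1

Derivation:
Step 1: prey: 39+7-5=41; pred: 5+5-1=9
Step 2: prey: 41+8-11=38; pred: 9+11-1=19
Step 3: prey: 38+7-21=24; pred: 19+21-3=37
Step 4: prey: 24+4-26=2; pred: 37+26-7=56
Step 5: prey: 2+0-3=0; pred: 56+3-11=48
Step 6: prey: 0+0-0=0; pred: 48+0-9=39
Step 7: prey: 0+0-0=0; pred: 39+0-7=32
Step 8: prey: 0+0-0=0; pred: 32+0-6=26
Step 9: prey: 0+0-0=0; pred: 26+0-5=21
Step 10: prey: 0+0-0=0; pred: 21+0-4=17
Step 11: prey: 0+0-0=0; pred: 17+0-3=14
Step 12: prey: 0+0-0=0; pred: 14+0-2=12
Max prey = 41 at step 1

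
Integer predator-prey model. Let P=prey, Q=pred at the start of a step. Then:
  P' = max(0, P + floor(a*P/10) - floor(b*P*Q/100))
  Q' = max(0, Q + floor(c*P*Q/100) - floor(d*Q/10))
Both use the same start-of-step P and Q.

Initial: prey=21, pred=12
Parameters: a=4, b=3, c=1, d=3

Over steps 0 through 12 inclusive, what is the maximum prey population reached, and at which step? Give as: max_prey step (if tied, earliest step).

Answer: 52 9

Derivation:
Step 1: prey: 21+8-7=22; pred: 12+2-3=11
Step 2: prey: 22+8-7=23; pred: 11+2-3=10
Step 3: prey: 23+9-6=26; pred: 10+2-3=9
Step 4: prey: 26+10-7=29; pred: 9+2-2=9
Step 5: prey: 29+11-7=33; pred: 9+2-2=9
Step 6: prey: 33+13-8=38; pred: 9+2-2=9
Step 7: prey: 38+15-10=43; pred: 9+3-2=10
Step 8: prey: 43+17-12=48; pred: 10+4-3=11
Step 9: prey: 48+19-15=52; pred: 11+5-3=13
Step 10: prey: 52+20-20=52; pred: 13+6-3=16
Step 11: prey: 52+20-24=48; pred: 16+8-4=20
Step 12: prey: 48+19-28=39; pred: 20+9-6=23
Max prey = 52 at step 9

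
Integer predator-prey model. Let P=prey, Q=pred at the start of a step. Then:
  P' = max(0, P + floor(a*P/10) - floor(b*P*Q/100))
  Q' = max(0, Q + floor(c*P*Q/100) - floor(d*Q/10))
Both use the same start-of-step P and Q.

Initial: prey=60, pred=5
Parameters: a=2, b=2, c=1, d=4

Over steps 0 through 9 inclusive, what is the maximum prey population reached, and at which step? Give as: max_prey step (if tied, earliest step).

Answer: 76 3

Derivation:
Step 1: prey: 60+12-6=66; pred: 5+3-2=6
Step 2: prey: 66+13-7=72; pred: 6+3-2=7
Step 3: prey: 72+14-10=76; pred: 7+5-2=10
Step 4: prey: 76+15-15=76; pred: 10+7-4=13
Step 5: prey: 76+15-19=72; pred: 13+9-5=17
Step 6: prey: 72+14-24=62; pred: 17+12-6=23
Step 7: prey: 62+12-28=46; pred: 23+14-9=28
Step 8: prey: 46+9-25=30; pred: 28+12-11=29
Step 9: prey: 30+6-17=19; pred: 29+8-11=26
Max prey = 76 at step 3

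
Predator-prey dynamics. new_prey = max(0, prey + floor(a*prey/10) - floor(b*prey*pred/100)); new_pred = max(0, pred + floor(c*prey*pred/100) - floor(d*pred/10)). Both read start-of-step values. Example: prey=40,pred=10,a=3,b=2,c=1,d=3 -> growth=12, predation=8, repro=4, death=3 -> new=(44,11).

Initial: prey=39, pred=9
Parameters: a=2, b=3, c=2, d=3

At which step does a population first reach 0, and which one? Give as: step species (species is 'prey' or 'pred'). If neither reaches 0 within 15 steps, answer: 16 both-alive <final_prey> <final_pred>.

Step 1: prey: 39+7-10=36; pred: 9+7-2=14
Step 2: prey: 36+7-15=28; pred: 14+10-4=20
Step 3: prey: 28+5-16=17; pred: 20+11-6=25
Step 4: prey: 17+3-12=8; pred: 25+8-7=26
Step 5: prey: 8+1-6=3; pred: 26+4-7=23
Step 6: prey: 3+0-2=1; pred: 23+1-6=18
Step 7: prey: 1+0-0=1; pred: 18+0-5=13
Step 8: prey: 1+0-0=1; pred: 13+0-3=10
Step 9: prey: 1+0-0=1; pred: 10+0-3=7
Step 10: prey: 1+0-0=1; pred: 7+0-2=5
Step 11: prey: 1+0-0=1; pred: 5+0-1=4
Step 12: prey: 1+0-0=1; pred: 4+0-1=3
Step 13: prey: 1+0-0=1; pred: 3+0-0=3
Steps 14-15: state stable at prey=1, pred=3 (no change)
No extinction within 15 steps

Answer: 16 both-alive 1 3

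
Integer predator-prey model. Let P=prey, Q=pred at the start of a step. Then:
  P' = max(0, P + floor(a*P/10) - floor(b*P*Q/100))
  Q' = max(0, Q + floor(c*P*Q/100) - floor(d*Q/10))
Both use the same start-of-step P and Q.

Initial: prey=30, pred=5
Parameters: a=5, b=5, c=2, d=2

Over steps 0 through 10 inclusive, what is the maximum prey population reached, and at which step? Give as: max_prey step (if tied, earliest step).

Step 1: prey: 30+15-7=38; pred: 5+3-1=7
Step 2: prey: 38+19-13=44; pred: 7+5-1=11
Step 3: prey: 44+22-24=42; pred: 11+9-2=18
Step 4: prey: 42+21-37=26; pred: 18+15-3=30
Step 5: prey: 26+13-39=0; pred: 30+15-6=39
Step 6: prey: 0+0-0=0; pred: 39+0-7=32
Step 7: prey: 0+0-0=0; pred: 32+0-6=26
Step 8: prey: 0+0-0=0; pred: 26+0-5=21
Step 9: prey: 0+0-0=0; pred: 21+0-4=17
Step 10: prey: 0+0-0=0; pred: 17+0-3=14
Max prey = 44 at step 2

Answer: 44 2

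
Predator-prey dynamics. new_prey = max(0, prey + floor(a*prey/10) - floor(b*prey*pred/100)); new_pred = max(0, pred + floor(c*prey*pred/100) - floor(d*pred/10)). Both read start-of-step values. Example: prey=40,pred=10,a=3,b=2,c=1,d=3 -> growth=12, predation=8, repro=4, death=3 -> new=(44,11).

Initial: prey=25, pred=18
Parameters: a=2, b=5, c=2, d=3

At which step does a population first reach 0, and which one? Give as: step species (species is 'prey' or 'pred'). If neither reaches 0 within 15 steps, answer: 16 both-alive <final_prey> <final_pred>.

Step 1: prey: 25+5-22=8; pred: 18+9-5=22
Step 2: prey: 8+1-8=1; pred: 22+3-6=19
Step 3: prey: 1+0-0=1; pred: 19+0-5=14
Step 4: prey: 1+0-0=1; pred: 14+0-4=10
Step 5: prey: 1+0-0=1; pred: 10+0-3=7
Step 6: prey: 1+0-0=1; pred: 7+0-2=5
Step 7: prey: 1+0-0=1; pred: 5+0-1=4
Step 8: prey: 1+0-0=1; pred: 4+0-1=3
Step 9: prey: 1+0-0=1; pred: 3+0-0=3
Steps 10-15: state stable at prey=1, pred=3 (no change)
No extinction within 15 steps

Answer: 16 both-alive 1 3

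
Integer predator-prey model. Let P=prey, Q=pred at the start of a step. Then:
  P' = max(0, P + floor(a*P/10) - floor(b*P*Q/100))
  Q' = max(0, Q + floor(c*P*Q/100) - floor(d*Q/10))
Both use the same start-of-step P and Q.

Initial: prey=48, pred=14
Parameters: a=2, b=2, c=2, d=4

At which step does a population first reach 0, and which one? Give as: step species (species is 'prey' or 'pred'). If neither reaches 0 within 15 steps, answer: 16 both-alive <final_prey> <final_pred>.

Answer: 16 both-alive 2 2

Derivation:
Step 1: prey: 48+9-13=44; pred: 14+13-5=22
Step 2: prey: 44+8-19=33; pred: 22+19-8=33
Step 3: prey: 33+6-21=18; pred: 33+21-13=41
Step 4: prey: 18+3-14=7; pred: 41+14-16=39
Step 5: prey: 7+1-5=3; pred: 39+5-15=29
Step 6: prey: 3+0-1=2; pred: 29+1-11=19
Step 7: prey: 2+0-0=2; pred: 19+0-7=12
Step 8: prey: 2+0-0=2; pred: 12+0-4=8
Step 9: prey: 2+0-0=2; pred: 8+0-3=5
Step 10: prey: 2+0-0=2; pred: 5+0-2=3
Step 11: prey: 2+0-0=2; pred: 3+0-1=2
Step 12: prey: 2+0-0=2; pred: 2+0-0=2
Steps 13-15: state stable at prey=2, pred=2 (no change)
No extinction within 15 steps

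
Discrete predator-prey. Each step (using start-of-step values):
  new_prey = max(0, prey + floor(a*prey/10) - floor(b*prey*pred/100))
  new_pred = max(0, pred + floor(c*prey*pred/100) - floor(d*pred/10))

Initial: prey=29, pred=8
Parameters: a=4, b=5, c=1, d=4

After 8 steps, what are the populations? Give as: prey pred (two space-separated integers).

Step 1: prey: 29+11-11=29; pred: 8+2-3=7
Step 2: prey: 29+11-10=30; pred: 7+2-2=7
Step 3: prey: 30+12-10=32; pred: 7+2-2=7
Step 4: prey: 32+12-11=33; pred: 7+2-2=7
Step 5: prey: 33+13-11=35; pred: 7+2-2=7
Step 6: prey: 35+14-12=37; pred: 7+2-2=7
Step 7: prey: 37+14-12=39; pred: 7+2-2=7
Step 8: prey: 39+15-13=41; pred: 7+2-2=7

Answer: 41 7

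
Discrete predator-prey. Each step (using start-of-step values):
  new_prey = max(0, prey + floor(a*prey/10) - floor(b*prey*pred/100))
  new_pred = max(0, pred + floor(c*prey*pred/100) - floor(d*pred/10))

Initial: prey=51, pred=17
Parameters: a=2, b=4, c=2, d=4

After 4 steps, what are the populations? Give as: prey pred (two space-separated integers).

Step 1: prey: 51+10-34=27; pred: 17+17-6=28
Step 2: prey: 27+5-30=2; pred: 28+15-11=32
Step 3: prey: 2+0-2=0; pred: 32+1-12=21
Step 4: prey: 0+0-0=0; pred: 21+0-8=13

Answer: 0 13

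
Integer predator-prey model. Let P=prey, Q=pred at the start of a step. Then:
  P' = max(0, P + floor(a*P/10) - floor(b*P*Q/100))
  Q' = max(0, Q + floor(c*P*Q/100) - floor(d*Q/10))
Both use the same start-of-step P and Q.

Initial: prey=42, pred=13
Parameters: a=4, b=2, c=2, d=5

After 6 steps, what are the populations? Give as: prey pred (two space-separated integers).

Answer: 3 41

Derivation:
Step 1: prey: 42+16-10=48; pred: 13+10-6=17
Step 2: prey: 48+19-16=51; pred: 17+16-8=25
Step 3: prey: 51+20-25=46; pred: 25+25-12=38
Step 4: prey: 46+18-34=30; pred: 38+34-19=53
Step 5: prey: 30+12-31=11; pred: 53+31-26=58
Step 6: prey: 11+4-12=3; pred: 58+12-29=41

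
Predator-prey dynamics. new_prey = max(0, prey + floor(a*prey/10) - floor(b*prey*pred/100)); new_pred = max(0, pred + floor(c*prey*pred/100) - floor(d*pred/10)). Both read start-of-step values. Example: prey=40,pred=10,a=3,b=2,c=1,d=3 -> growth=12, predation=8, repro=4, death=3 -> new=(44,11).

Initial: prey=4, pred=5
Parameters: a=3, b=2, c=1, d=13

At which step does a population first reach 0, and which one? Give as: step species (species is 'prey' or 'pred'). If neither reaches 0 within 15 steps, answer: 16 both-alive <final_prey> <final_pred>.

Answer: 1 pred

Derivation:
Step 1: prey: 4+1-0=5; pred: 5+0-6=0
First extinction: pred at step 1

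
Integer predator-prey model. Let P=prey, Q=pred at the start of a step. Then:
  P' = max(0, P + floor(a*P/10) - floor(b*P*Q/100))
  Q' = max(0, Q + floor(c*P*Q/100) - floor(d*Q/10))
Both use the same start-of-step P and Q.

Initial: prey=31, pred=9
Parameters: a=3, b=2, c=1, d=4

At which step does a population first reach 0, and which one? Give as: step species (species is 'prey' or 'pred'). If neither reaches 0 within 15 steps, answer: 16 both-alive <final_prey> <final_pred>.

Answer: 16 both-alive 7 13

Derivation:
Step 1: prey: 31+9-5=35; pred: 9+2-3=8
Step 2: prey: 35+10-5=40; pred: 8+2-3=7
Step 3: prey: 40+12-5=47; pred: 7+2-2=7
Step 4: prey: 47+14-6=55; pred: 7+3-2=8
Step 5: prey: 55+16-8=63; pred: 8+4-3=9
Step 6: prey: 63+18-11=70; pred: 9+5-3=11
Step 7: prey: 70+21-15=76; pred: 11+7-4=14
Step 8: prey: 76+22-21=77; pred: 14+10-5=19
Step 9: prey: 77+23-29=71; pred: 19+14-7=26
Step 10: prey: 71+21-36=56; pred: 26+18-10=34
Step 11: prey: 56+16-38=34; pred: 34+19-13=40
Step 12: prey: 34+10-27=17; pred: 40+13-16=37
Step 13: prey: 17+5-12=10; pred: 37+6-14=29
Step 14: prey: 10+3-5=8; pred: 29+2-11=20
Step 15: prey: 8+2-3=7; pred: 20+1-8=13
No extinction within 15 steps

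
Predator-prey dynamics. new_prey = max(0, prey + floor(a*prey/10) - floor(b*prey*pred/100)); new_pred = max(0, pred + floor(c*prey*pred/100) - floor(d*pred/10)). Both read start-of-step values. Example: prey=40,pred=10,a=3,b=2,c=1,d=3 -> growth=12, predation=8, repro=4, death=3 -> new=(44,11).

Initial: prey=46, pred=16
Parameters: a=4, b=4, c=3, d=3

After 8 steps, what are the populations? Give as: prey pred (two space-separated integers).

Step 1: prey: 46+18-29=35; pred: 16+22-4=34
Step 2: prey: 35+14-47=2; pred: 34+35-10=59
Step 3: prey: 2+0-4=0; pred: 59+3-17=45
Step 4: prey: 0+0-0=0; pred: 45+0-13=32
Step 5: prey: 0+0-0=0; pred: 32+0-9=23
Step 6: prey: 0+0-0=0; pred: 23+0-6=17
Step 7: prey: 0+0-0=0; pred: 17+0-5=12
Step 8: prey: 0+0-0=0; pred: 12+0-3=9

Answer: 0 9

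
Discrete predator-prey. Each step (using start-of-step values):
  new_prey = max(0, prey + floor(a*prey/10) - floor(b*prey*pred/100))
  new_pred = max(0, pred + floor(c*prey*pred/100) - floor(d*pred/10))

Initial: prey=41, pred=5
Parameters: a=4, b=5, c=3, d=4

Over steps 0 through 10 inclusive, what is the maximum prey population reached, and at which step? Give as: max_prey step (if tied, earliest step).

Answer: 47 1

Derivation:
Step 1: prey: 41+16-10=47; pred: 5+6-2=9
Step 2: prey: 47+18-21=44; pred: 9+12-3=18
Step 3: prey: 44+17-39=22; pred: 18+23-7=34
Step 4: prey: 22+8-37=0; pred: 34+22-13=43
Step 5: prey: 0+0-0=0; pred: 43+0-17=26
Step 6: prey: 0+0-0=0; pred: 26+0-10=16
Step 7: prey: 0+0-0=0; pred: 16+0-6=10
Step 8: prey: 0+0-0=0; pred: 10+0-4=6
Step 9: prey: 0+0-0=0; pred: 6+0-2=4
Step 10: prey: 0+0-0=0; pred: 4+0-1=3
Max prey = 47 at step 1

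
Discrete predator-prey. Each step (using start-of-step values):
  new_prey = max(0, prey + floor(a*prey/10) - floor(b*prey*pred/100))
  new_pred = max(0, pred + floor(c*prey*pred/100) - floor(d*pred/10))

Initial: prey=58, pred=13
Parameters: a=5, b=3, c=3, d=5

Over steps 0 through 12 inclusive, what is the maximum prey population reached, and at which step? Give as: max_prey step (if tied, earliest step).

Answer: 65 1

Derivation:
Step 1: prey: 58+29-22=65; pred: 13+22-6=29
Step 2: prey: 65+32-56=41; pred: 29+56-14=71
Step 3: prey: 41+20-87=0; pred: 71+87-35=123
Step 4: prey: 0+0-0=0; pred: 123+0-61=62
Step 5: prey: 0+0-0=0; pred: 62+0-31=31
Step 6: prey: 0+0-0=0; pred: 31+0-15=16
Step 7: prey: 0+0-0=0; pred: 16+0-8=8
Step 8: prey: 0+0-0=0; pred: 8+0-4=4
Step 9: prey: 0+0-0=0; pred: 4+0-2=2
Step 10: prey: 0+0-0=0; pred: 2+0-1=1
Step 11: prey: 0+0-0=0; pred: 1+0-0=1
Step 12: prey: 0+0-0=0; pred: 1+0-0=1
Max prey = 65 at step 1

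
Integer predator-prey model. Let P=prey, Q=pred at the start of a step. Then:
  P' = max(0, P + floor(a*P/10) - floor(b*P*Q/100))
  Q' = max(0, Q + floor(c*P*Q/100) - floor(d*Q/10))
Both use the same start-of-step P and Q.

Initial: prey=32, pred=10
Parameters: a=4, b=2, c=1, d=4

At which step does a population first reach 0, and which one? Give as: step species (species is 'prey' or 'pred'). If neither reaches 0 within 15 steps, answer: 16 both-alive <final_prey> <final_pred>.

Answer: 16 both-alive 1 6

Derivation:
Step 1: prey: 32+12-6=38; pred: 10+3-4=9
Step 2: prey: 38+15-6=47; pred: 9+3-3=9
Step 3: prey: 47+18-8=57; pred: 9+4-3=10
Step 4: prey: 57+22-11=68; pred: 10+5-4=11
Step 5: prey: 68+27-14=81; pred: 11+7-4=14
Step 6: prey: 81+32-22=91; pred: 14+11-5=20
Step 7: prey: 91+36-36=91; pred: 20+18-8=30
Step 8: prey: 91+36-54=73; pred: 30+27-12=45
Step 9: prey: 73+29-65=37; pred: 45+32-18=59
Step 10: prey: 37+14-43=8; pred: 59+21-23=57
Step 11: prey: 8+3-9=2; pred: 57+4-22=39
Step 12: prey: 2+0-1=1; pred: 39+0-15=24
Step 13: prey: 1+0-0=1; pred: 24+0-9=15
Step 14: prey: 1+0-0=1; pred: 15+0-6=9
Step 15: prey: 1+0-0=1; pred: 9+0-3=6
No extinction within 15 steps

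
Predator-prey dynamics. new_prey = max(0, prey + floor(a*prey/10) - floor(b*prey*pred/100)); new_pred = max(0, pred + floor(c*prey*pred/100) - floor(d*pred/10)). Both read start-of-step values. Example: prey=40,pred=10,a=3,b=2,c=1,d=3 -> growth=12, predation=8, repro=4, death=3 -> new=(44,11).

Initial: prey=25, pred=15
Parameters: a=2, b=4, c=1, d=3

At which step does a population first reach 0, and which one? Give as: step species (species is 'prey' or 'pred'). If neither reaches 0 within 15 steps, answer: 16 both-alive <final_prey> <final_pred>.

Answer: 16 both-alive 9 3

Derivation:
Step 1: prey: 25+5-15=15; pred: 15+3-4=14
Step 2: prey: 15+3-8=10; pred: 14+2-4=12
Step 3: prey: 10+2-4=8; pred: 12+1-3=10
Step 4: prey: 8+1-3=6; pred: 10+0-3=7
Step 5: prey: 6+1-1=6; pred: 7+0-2=5
Step 6: prey: 6+1-1=6; pred: 5+0-1=4
Step 7: prey: 6+1-0=7; pred: 4+0-1=3
Step 8: prey: 7+1-0=8; pred: 3+0-0=3
Step 9: prey: 8+1-0=9; pred: 3+0-0=3
Step 10: prey: 9+1-1=9; pred: 3+0-0=3
Steps 11-15: state stable at prey=9, pred=3 (no change)
No extinction within 15 steps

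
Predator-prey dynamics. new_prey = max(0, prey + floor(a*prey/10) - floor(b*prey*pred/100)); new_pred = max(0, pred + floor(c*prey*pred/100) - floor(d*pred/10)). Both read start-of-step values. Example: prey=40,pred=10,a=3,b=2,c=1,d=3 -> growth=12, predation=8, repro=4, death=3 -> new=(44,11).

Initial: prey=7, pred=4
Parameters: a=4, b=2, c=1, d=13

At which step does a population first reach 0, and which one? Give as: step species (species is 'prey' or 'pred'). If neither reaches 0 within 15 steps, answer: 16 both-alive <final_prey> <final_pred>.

Answer: 1 pred

Derivation:
Step 1: prey: 7+2-0=9; pred: 4+0-5=0
First extinction: pred at step 1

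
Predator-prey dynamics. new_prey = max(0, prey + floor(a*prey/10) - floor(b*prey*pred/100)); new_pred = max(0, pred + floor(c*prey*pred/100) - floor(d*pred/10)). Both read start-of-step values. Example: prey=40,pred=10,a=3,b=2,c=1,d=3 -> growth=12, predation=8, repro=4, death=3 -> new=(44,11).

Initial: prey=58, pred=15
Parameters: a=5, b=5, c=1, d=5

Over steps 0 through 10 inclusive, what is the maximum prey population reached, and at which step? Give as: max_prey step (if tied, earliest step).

Step 1: prey: 58+29-43=44; pred: 15+8-7=16
Step 2: prey: 44+22-35=31; pred: 16+7-8=15
Step 3: prey: 31+15-23=23; pred: 15+4-7=12
Step 4: prey: 23+11-13=21; pred: 12+2-6=8
Step 5: prey: 21+10-8=23; pred: 8+1-4=5
Step 6: prey: 23+11-5=29; pred: 5+1-2=4
Step 7: prey: 29+14-5=38; pred: 4+1-2=3
Step 8: prey: 38+19-5=52; pred: 3+1-1=3
Step 9: prey: 52+26-7=71; pred: 3+1-1=3
Step 10: prey: 71+35-10=96; pred: 3+2-1=4
Max prey = 96 at step 10

Answer: 96 10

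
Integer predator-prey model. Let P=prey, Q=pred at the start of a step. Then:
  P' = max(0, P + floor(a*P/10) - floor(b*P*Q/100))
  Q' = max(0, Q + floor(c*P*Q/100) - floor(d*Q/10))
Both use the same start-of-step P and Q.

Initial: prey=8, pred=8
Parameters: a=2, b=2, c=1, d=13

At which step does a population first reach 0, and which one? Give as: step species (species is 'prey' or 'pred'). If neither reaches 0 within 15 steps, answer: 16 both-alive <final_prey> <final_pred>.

Answer: 1 pred

Derivation:
Step 1: prey: 8+1-1=8; pred: 8+0-10=0
First extinction: pred at step 1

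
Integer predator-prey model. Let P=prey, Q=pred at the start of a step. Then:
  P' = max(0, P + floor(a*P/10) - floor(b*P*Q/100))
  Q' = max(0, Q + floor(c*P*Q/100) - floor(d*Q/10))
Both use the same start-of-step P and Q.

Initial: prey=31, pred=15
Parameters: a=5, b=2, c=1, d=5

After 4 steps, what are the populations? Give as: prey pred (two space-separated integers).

Step 1: prey: 31+15-9=37; pred: 15+4-7=12
Step 2: prey: 37+18-8=47; pred: 12+4-6=10
Step 3: prey: 47+23-9=61; pred: 10+4-5=9
Step 4: prey: 61+30-10=81; pred: 9+5-4=10

Answer: 81 10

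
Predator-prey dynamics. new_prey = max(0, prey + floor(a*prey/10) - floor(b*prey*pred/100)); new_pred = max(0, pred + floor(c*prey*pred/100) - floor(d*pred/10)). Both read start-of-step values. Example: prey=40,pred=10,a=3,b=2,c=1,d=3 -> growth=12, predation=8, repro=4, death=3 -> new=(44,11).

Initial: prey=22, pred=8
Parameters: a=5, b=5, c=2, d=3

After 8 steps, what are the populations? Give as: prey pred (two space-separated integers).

Step 1: prey: 22+11-8=25; pred: 8+3-2=9
Step 2: prey: 25+12-11=26; pred: 9+4-2=11
Step 3: prey: 26+13-14=25; pred: 11+5-3=13
Step 4: prey: 25+12-16=21; pred: 13+6-3=16
Step 5: prey: 21+10-16=15; pred: 16+6-4=18
Step 6: prey: 15+7-13=9; pred: 18+5-5=18
Step 7: prey: 9+4-8=5; pred: 18+3-5=16
Step 8: prey: 5+2-4=3; pred: 16+1-4=13

Answer: 3 13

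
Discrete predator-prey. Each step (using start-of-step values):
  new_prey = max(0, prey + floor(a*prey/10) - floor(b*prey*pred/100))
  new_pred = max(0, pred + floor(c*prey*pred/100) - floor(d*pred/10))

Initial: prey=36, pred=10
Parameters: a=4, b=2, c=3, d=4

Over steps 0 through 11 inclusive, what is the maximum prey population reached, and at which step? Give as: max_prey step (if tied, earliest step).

Step 1: prey: 36+14-7=43; pred: 10+10-4=16
Step 2: prey: 43+17-13=47; pred: 16+20-6=30
Step 3: prey: 47+18-28=37; pred: 30+42-12=60
Step 4: prey: 37+14-44=7; pred: 60+66-24=102
Step 5: prey: 7+2-14=0; pred: 102+21-40=83
Step 6: prey: 0+0-0=0; pred: 83+0-33=50
Step 7: prey: 0+0-0=0; pred: 50+0-20=30
Step 8: prey: 0+0-0=0; pred: 30+0-12=18
Step 9: prey: 0+0-0=0; pred: 18+0-7=11
Step 10: prey: 0+0-0=0; pred: 11+0-4=7
Step 11: prey: 0+0-0=0; pred: 7+0-2=5
Max prey = 47 at step 2

Answer: 47 2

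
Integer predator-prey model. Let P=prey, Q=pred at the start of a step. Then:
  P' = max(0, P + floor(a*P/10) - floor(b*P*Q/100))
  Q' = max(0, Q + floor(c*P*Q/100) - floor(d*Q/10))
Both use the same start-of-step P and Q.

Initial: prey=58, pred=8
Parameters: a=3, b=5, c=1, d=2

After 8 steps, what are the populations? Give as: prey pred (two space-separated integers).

Answer: 1 8

Derivation:
Step 1: prey: 58+17-23=52; pred: 8+4-1=11
Step 2: prey: 52+15-28=39; pred: 11+5-2=14
Step 3: prey: 39+11-27=23; pred: 14+5-2=17
Step 4: prey: 23+6-19=10; pred: 17+3-3=17
Step 5: prey: 10+3-8=5; pred: 17+1-3=15
Step 6: prey: 5+1-3=3; pred: 15+0-3=12
Step 7: prey: 3+0-1=2; pred: 12+0-2=10
Step 8: prey: 2+0-1=1; pred: 10+0-2=8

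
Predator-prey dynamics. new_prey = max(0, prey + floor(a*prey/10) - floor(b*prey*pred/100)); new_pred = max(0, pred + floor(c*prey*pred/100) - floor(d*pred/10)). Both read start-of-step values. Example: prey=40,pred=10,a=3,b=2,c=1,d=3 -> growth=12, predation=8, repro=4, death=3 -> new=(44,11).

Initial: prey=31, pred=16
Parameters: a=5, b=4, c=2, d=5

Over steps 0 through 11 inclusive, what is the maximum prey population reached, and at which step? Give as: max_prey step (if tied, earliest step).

Answer: 40 11

Derivation:
Step 1: prey: 31+15-19=27; pred: 16+9-8=17
Step 2: prey: 27+13-18=22; pred: 17+9-8=18
Step 3: prey: 22+11-15=18; pred: 18+7-9=16
Step 4: prey: 18+9-11=16; pred: 16+5-8=13
Step 5: prey: 16+8-8=16; pred: 13+4-6=11
Step 6: prey: 16+8-7=17; pred: 11+3-5=9
Step 7: prey: 17+8-6=19; pred: 9+3-4=8
Step 8: prey: 19+9-6=22; pred: 8+3-4=7
Step 9: prey: 22+11-6=27; pred: 7+3-3=7
Step 10: prey: 27+13-7=33; pred: 7+3-3=7
Step 11: prey: 33+16-9=40; pred: 7+4-3=8
Max prey = 40 at step 11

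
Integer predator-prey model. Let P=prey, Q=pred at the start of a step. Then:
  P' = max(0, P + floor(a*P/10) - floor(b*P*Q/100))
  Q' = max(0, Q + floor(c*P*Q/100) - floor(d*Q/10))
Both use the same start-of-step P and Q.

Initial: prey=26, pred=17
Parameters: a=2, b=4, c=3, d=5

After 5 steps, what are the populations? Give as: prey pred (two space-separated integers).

Answer: 1 3

Derivation:
Step 1: prey: 26+5-17=14; pred: 17+13-8=22
Step 2: prey: 14+2-12=4; pred: 22+9-11=20
Step 3: prey: 4+0-3=1; pred: 20+2-10=12
Step 4: prey: 1+0-0=1; pred: 12+0-6=6
Step 5: prey: 1+0-0=1; pred: 6+0-3=3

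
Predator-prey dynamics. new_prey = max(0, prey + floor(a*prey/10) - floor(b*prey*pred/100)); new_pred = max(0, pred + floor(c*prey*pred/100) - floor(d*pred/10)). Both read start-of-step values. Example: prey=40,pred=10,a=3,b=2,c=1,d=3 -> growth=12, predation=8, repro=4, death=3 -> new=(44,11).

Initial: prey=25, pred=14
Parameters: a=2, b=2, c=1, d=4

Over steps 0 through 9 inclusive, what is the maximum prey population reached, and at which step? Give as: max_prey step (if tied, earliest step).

Step 1: prey: 25+5-7=23; pred: 14+3-5=12
Step 2: prey: 23+4-5=22; pred: 12+2-4=10
Step 3: prey: 22+4-4=22; pred: 10+2-4=8
Step 4: prey: 22+4-3=23; pred: 8+1-3=6
Step 5: prey: 23+4-2=25; pred: 6+1-2=5
Step 6: prey: 25+5-2=28; pred: 5+1-2=4
Step 7: prey: 28+5-2=31; pred: 4+1-1=4
Step 8: prey: 31+6-2=35; pred: 4+1-1=4
Step 9: prey: 35+7-2=40; pred: 4+1-1=4
Max prey = 40 at step 9

Answer: 40 9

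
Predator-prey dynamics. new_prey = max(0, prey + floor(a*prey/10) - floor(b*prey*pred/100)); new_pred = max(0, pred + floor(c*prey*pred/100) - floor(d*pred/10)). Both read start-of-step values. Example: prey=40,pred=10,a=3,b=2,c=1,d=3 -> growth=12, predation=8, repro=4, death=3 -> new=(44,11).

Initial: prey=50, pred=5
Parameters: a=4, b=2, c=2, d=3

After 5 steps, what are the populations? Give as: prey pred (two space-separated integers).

Step 1: prey: 50+20-5=65; pred: 5+5-1=9
Step 2: prey: 65+26-11=80; pred: 9+11-2=18
Step 3: prey: 80+32-28=84; pred: 18+28-5=41
Step 4: prey: 84+33-68=49; pred: 41+68-12=97
Step 5: prey: 49+19-95=0; pred: 97+95-29=163

Answer: 0 163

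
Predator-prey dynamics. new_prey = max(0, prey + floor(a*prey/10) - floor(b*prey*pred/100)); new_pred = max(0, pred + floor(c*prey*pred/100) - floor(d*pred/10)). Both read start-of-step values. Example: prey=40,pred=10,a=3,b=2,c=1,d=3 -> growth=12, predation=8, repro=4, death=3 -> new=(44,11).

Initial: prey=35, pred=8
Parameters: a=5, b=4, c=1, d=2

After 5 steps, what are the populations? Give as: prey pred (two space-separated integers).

Answer: 35 24

Derivation:
Step 1: prey: 35+17-11=41; pred: 8+2-1=9
Step 2: prey: 41+20-14=47; pred: 9+3-1=11
Step 3: prey: 47+23-20=50; pred: 11+5-2=14
Step 4: prey: 50+25-28=47; pred: 14+7-2=19
Step 5: prey: 47+23-35=35; pred: 19+8-3=24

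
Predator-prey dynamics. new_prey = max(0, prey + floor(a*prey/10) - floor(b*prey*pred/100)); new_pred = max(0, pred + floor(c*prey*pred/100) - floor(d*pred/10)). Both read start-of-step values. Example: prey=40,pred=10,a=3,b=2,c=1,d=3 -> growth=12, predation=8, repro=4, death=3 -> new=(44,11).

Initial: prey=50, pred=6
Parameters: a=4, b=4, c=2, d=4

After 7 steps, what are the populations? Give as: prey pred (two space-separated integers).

Answer: 0 12

Derivation:
Step 1: prey: 50+20-12=58; pred: 6+6-2=10
Step 2: prey: 58+23-23=58; pred: 10+11-4=17
Step 3: prey: 58+23-39=42; pred: 17+19-6=30
Step 4: prey: 42+16-50=8; pred: 30+25-12=43
Step 5: prey: 8+3-13=0; pred: 43+6-17=32
Step 6: prey: 0+0-0=0; pred: 32+0-12=20
Step 7: prey: 0+0-0=0; pred: 20+0-8=12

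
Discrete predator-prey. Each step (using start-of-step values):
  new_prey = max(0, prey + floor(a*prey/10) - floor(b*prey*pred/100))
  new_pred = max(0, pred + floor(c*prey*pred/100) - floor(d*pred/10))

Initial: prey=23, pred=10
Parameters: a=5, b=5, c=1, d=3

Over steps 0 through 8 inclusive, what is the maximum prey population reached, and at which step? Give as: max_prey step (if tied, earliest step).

Step 1: prey: 23+11-11=23; pred: 10+2-3=9
Step 2: prey: 23+11-10=24; pred: 9+2-2=9
Step 3: prey: 24+12-10=26; pred: 9+2-2=9
Step 4: prey: 26+13-11=28; pred: 9+2-2=9
Step 5: prey: 28+14-12=30; pred: 9+2-2=9
Step 6: prey: 30+15-13=32; pred: 9+2-2=9
Step 7: prey: 32+16-14=34; pred: 9+2-2=9
Step 8: prey: 34+17-15=36; pred: 9+3-2=10
Max prey = 36 at step 8

Answer: 36 8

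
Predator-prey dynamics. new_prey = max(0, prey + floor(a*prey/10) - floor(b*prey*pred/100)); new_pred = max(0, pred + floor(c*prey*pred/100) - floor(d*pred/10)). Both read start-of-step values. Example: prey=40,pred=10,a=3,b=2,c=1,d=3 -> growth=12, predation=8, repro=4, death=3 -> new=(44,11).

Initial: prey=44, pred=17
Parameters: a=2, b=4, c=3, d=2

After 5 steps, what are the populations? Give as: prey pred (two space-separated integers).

Step 1: prey: 44+8-29=23; pred: 17+22-3=36
Step 2: prey: 23+4-33=0; pred: 36+24-7=53
Step 3: prey: 0+0-0=0; pred: 53+0-10=43
Step 4: prey: 0+0-0=0; pred: 43+0-8=35
Step 5: prey: 0+0-0=0; pred: 35+0-7=28

Answer: 0 28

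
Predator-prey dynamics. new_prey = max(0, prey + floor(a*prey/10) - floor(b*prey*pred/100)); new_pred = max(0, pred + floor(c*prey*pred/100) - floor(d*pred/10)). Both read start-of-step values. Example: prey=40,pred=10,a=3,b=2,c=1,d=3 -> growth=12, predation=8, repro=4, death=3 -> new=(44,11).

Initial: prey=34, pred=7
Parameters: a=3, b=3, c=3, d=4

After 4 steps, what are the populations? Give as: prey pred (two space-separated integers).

Answer: 5 45

Derivation:
Step 1: prey: 34+10-7=37; pred: 7+7-2=12
Step 2: prey: 37+11-13=35; pred: 12+13-4=21
Step 3: prey: 35+10-22=23; pred: 21+22-8=35
Step 4: prey: 23+6-24=5; pred: 35+24-14=45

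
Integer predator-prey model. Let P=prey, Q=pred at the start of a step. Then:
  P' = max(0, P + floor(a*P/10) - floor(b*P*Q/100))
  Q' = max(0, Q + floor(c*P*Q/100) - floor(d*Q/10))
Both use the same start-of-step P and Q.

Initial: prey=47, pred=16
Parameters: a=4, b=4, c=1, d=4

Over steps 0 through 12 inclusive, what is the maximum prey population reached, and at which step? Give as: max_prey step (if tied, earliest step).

Step 1: prey: 47+18-30=35; pred: 16+7-6=17
Step 2: prey: 35+14-23=26; pred: 17+5-6=16
Step 3: prey: 26+10-16=20; pred: 16+4-6=14
Step 4: prey: 20+8-11=17; pred: 14+2-5=11
Step 5: prey: 17+6-7=16; pred: 11+1-4=8
Step 6: prey: 16+6-5=17; pred: 8+1-3=6
Step 7: prey: 17+6-4=19; pred: 6+1-2=5
Step 8: prey: 19+7-3=23; pred: 5+0-2=3
Step 9: prey: 23+9-2=30; pred: 3+0-1=2
Step 10: prey: 30+12-2=40; pred: 2+0-0=2
Step 11: prey: 40+16-3=53; pred: 2+0-0=2
Step 12: prey: 53+21-4=70; pred: 2+1-0=3
Max prey = 70 at step 12

Answer: 70 12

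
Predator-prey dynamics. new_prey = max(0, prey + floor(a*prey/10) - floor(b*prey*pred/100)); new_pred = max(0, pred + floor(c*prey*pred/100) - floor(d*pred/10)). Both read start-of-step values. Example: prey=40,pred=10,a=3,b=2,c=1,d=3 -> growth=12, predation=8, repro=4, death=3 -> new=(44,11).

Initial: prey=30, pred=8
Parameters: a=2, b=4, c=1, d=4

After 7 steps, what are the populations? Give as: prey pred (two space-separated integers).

Answer: 30 2

Derivation:
Step 1: prey: 30+6-9=27; pred: 8+2-3=7
Step 2: prey: 27+5-7=25; pred: 7+1-2=6
Step 3: prey: 25+5-6=24; pred: 6+1-2=5
Step 4: prey: 24+4-4=24; pred: 5+1-2=4
Step 5: prey: 24+4-3=25; pred: 4+0-1=3
Step 6: prey: 25+5-3=27; pred: 3+0-1=2
Step 7: prey: 27+5-2=30; pred: 2+0-0=2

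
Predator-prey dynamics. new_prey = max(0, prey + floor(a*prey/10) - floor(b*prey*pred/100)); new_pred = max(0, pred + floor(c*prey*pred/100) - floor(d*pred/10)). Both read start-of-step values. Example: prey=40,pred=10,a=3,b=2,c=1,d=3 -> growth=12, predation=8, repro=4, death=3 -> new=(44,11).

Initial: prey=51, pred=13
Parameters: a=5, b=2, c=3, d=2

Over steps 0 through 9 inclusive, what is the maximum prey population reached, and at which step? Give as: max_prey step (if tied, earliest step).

Step 1: prey: 51+25-13=63; pred: 13+19-2=30
Step 2: prey: 63+31-37=57; pred: 30+56-6=80
Step 3: prey: 57+28-91=0; pred: 80+136-16=200
Step 4: prey: 0+0-0=0; pred: 200+0-40=160
Step 5: prey: 0+0-0=0; pred: 160+0-32=128
Step 6: prey: 0+0-0=0; pred: 128+0-25=103
Step 7: prey: 0+0-0=0; pred: 103+0-20=83
Step 8: prey: 0+0-0=0; pred: 83+0-16=67
Step 9: prey: 0+0-0=0; pred: 67+0-13=54
Max prey = 63 at step 1

Answer: 63 1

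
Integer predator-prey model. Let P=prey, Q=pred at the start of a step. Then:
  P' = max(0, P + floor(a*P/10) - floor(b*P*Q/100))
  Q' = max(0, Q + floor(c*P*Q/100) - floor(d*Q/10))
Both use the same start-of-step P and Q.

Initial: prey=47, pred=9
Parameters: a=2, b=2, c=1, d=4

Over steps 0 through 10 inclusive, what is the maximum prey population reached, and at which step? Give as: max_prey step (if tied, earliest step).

Step 1: prey: 47+9-8=48; pred: 9+4-3=10
Step 2: prey: 48+9-9=48; pred: 10+4-4=10
Step 3: prey: 48+9-9=48; pred: 10+4-4=10
Step 4: prey: 48+9-9=48; pred: 10+4-4=10
Step 5: prey: 48+9-9=48; pred: 10+4-4=10
Step 6: prey: 48+9-9=48; pred: 10+4-4=10
Step 7: prey: 48+9-9=48; pred: 10+4-4=10
Step 8: prey: 48+9-9=48; pred: 10+4-4=10
Step 9: prey: 48+9-9=48; pred: 10+4-4=10
Step 10: prey: 48+9-9=48; pred: 10+4-4=10
Max prey = 48 at step 1

Answer: 48 1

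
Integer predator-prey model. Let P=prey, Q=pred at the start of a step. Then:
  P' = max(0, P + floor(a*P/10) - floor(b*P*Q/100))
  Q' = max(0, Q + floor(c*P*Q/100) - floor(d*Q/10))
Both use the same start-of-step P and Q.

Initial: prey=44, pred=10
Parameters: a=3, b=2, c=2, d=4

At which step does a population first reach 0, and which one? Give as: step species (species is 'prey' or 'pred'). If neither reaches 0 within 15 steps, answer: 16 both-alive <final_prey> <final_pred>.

Step 1: prey: 44+13-8=49; pred: 10+8-4=14
Step 2: prey: 49+14-13=50; pred: 14+13-5=22
Step 3: prey: 50+15-22=43; pred: 22+22-8=36
Step 4: prey: 43+12-30=25; pred: 36+30-14=52
Step 5: prey: 25+7-26=6; pred: 52+26-20=58
Step 6: prey: 6+1-6=1; pred: 58+6-23=41
Step 7: prey: 1+0-0=1; pred: 41+0-16=25
Step 8: prey: 1+0-0=1; pred: 25+0-10=15
Step 9: prey: 1+0-0=1; pred: 15+0-6=9
Step 10: prey: 1+0-0=1; pred: 9+0-3=6
Step 11: prey: 1+0-0=1; pred: 6+0-2=4
Step 12: prey: 1+0-0=1; pred: 4+0-1=3
Step 13: prey: 1+0-0=1; pred: 3+0-1=2
Step 14: prey: 1+0-0=1; pred: 2+0-0=2
Steps 15-15: state stable at prey=1, pred=2 (no change)
No extinction within 15 steps

Answer: 16 both-alive 1 2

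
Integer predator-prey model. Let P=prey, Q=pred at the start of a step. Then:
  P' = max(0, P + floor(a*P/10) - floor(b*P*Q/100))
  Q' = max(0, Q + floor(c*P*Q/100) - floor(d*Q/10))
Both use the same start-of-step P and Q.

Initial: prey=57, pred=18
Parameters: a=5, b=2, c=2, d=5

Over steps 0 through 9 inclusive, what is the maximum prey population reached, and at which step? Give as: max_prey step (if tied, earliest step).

Answer: 65 1

Derivation:
Step 1: prey: 57+28-20=65; pred: 18+20-9=29
Step 2: prey: 65+32-37=60; pred: 29+37-14=52
Step 3: prey: 60+30-62=28; pred: 52+62-26=88
Step 4: prey: 28+14-49=0; pred: 88+49-44=93
Step 5: prey: 0+0-0=0; pred: 93+0-46=47
Step 6: prey: 0+0-0=0; pred: 47+0-23=24
Step 7: prey: 0+0-0=0; pred: 24+0-12=12
Step 8: prey: 0+0-0=0; pred: 12+0-6=6
Step 9: prey: 0+0-0=0; pred: 6+0-3=3
Max prey = 65 at step 1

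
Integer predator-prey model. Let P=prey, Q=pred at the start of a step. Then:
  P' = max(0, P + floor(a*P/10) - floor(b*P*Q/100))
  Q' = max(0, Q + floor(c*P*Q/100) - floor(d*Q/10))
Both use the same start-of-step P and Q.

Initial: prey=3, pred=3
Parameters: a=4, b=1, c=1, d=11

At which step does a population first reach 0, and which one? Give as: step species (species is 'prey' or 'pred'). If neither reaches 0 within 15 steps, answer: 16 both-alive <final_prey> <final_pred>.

Answer: 1 pred

Derivation:
Step 1: prey: 3+1-0=4; pred: 3+0-3=0
First extinction: pred at step 1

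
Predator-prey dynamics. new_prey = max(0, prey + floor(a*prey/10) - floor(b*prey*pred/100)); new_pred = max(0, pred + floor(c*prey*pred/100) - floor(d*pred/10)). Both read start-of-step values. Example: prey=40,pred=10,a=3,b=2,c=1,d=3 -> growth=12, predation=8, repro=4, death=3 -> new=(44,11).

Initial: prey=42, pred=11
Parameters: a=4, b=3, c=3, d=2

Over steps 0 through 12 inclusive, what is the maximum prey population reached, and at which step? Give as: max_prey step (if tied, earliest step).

Answer: 45 1

Derivation:
Step 1: prey: 42+16-13=45; pred: 11+13-2=22
Step 2: prey: 45+18-29=34; pred: 22+29-4=47
Step 3: prey: 34+13-47=0; pred: 47+47-9=85
Step 4: prey: 0+0-0=0; pred: 85+0-17=68
Step 5: prey: 0+0-0=0; pred: 68+0-13=55
Step 6: prey: 0+0-0=0; pred: 55+0-11=44
Step 7: prey: 0+0-0=0; pred: 44+0-8=36
Step 8: prey: 0+0-0=0; pred: 36+0-7=29
Step 9: prey: 0+0-0=0; pred: 29+0-5=24
Step 10: prey: 0+0-0=0; pred: 24+0-4=20
Step 11: prey: 0+0-0=0; pred: 20+0-4=16
Step 12: prey: 0+0-0=0; pred: 16+0-3=13
Max prey = 45 at step 1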